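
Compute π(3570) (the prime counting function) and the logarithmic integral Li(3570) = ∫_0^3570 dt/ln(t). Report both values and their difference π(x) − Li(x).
π(3570) = 499;  Li(3570) ≈ 513.17;  π(x) − Li(x) ≈ -14.17.

Direct count of primes ≤ 3570 gives π(3570) = 499. Numerical evaluation of the logarithmic integral gives Li(3570) ≈ 513.17. The difference π(x) − Li(x) ≈ -14.17 is typically negative for small/moderate x (Li(x) overestimates), though Littlewood's theorem shows this sign changes infinitely often.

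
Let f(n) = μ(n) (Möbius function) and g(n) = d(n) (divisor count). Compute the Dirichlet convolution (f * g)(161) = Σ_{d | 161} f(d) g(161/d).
(μ * d)(161) = 1

Divisors of 161: [1, 7, 23, 161]. For each d | 161:
  d = 1: μ(1) · d(161/1) = 1 · 4 = 4
  d = 7: μ(7) · d(161/7) = -1 · 2 = -2
  d = 23: μ(23) · d(161/23) = -1 · 2 = -2
  d = 161: μ(161) · d(161/161) = 1 · 1 = 1
Summing: (μ * d)(161) = 4 + -2 + -2 + 1 = 1.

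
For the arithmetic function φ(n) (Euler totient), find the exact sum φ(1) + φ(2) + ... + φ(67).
Σ_{n ≤ 67} φ(n) = 1394

Compute φ(n) for each 1 ≤ n ≤ 67: φ(1) = 1, φ(2) = 1, φ(3) = 2, φ(4) = 2, φ(5) = 4, φ(6) = 2, φ(7) = 6, φ(8) = 4, φ(9) = 6, φ(10) = 4, φ(11) = 10, φ(12) = 4, φ(13) = 12, φ(14) = 6, φ(15) = 8, φ(16) = 8, φ(17) = 16, φ(18) = 6, φ(19) = 18, φ(20) = 8, φ(21) = 12, φ(22) = 10, φ(23) = 22, φ(24) = 8, φ(25) = 20, φ(26) = 12, φ(27) = 18, φ(28) = 12, φ(29) = 28, φ(30) = 8, φ(31) = 30, φ(32) = 16, φ(33) = 20, φ(34) = 16, φ(35) = 24, φ(36) = 12, φ(37) = 36, φ(38) = 18, φ(39) = 24, φ(40) = 16, φ(41) = 40, φ(42) = 12, φ(43) = 42, φ(44) = 20, φ(45) = 24, φ(46) = 22, φ(47) = 46, φ(48) = 16, φ(49) = 42, φ(50) = 20, φ(51) = 32, φ(52) = 24, φ(53) = 52, φ(54) = 18, φ(55) = 40, φ(56) = 24, φ(57) = 36, φ(58) = 28, φ(59) = 58, φ(60) = 16, φ(61) = 60, φ(62) = 30, φ(63) = 36, φ(64) = 32, φ(65) = 48, φ(66) = 20, φ(67) = 66. Summing all 67 values: 1394. (Average order: Σ_{n ≤ x} φ(n) ~ (3/π²) x². For x = 67, (3/π²)·67² ≈ 1364.49.)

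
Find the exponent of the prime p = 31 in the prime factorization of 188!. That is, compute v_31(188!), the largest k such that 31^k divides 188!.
v_31(188!) = 6

Legendre's formula: v_p(n!) = Σ_{k ≥ 1} ⌊n / p^k⌋. For p = 31, n = 188, the terms are:
  ⌊188/31^1⌋ = ⌊188/31⌋ = 6
(the next term ⌊188/31^2⌋ = 0, terminating the sum). Summing: v_31(188!) = 6 = 6.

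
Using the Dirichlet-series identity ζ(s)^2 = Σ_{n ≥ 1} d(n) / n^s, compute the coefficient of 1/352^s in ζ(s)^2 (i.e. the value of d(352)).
d(352) = 12

ζ(s)^2 = (Σ 1/m^s)(Σ 1/k^s). The coefficient of 1/n^s in the product is the number of ordered pairs (m, k) with mk = n, which equals d(n). For n = 352, divisors are [1, 2, 4, 8, 11, 16, 22, 32, 44, 88, 176, 352], so d(352) = 12.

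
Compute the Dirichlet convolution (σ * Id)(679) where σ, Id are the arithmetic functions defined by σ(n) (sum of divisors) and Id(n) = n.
(σ * Id)(679) = 2925

Divisors of 679: [1, 7, 97, 679]. For each d | 679:
  d = 1: σ(1) · Id(679/1) = 1 · 679 = 679
  d = 7: σ(7) · Id(679/7) = 8 · 97 = 776
  d = 97: σ(97) · Id(679/97) = 98 · 7 = 686
  d = 679: σ(679) · Id(679/679) = 784 · 1 = 784
Summing: (σ * Id)(679) = 679 + 776 + 686 + 784 = 2925.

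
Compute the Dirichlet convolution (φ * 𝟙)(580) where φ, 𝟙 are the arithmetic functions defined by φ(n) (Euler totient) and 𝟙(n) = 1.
(φ * 𝟙)(580) = 580

Divisors of 580: [1, 2, 4, 5, 10, 20, 29, 58, 116, 145, 290, 580]. For each d | 580:
  d = 1: φ(1) · 𝟙(580/1) = 1 · 1 = 1
  d = 2: φ(2) · 𝟙(580/2) = 1 · 1 = 1
  d = 4: φ(4) · 𝟙(580/4) = 2 · 1 = 2
  d = 5: φ(5) · 𝟙(580/5) = 4 · 1 = 4
  d = 10: φ(10) · 𝟙(580/10) = 4 · 1 = 4
  d = 20: φ(20) · 𝟙(580/20) = 8 · 1 = 8
  d = 29: φ(29) · 𝟙(580/29) = 28 · 1 = 28
  d = 58: φ(58) · 𝟙(580/58) = 28 · 1 = 28
  d = 116: φ(116) · 𝟙(580/116) = 56 · 1 = 56
  d = 145: φ(145) · 𝟙(580/145) = 112 · 1 = 112
  d = 290: φ(290) · 𝟙(580/290) = 112 · 1 = 112
  d = 580: φ(580) · 𝟙(580/580) = 224 · 1 = 224
Summing: (φ * 𝟙)(580) = 1 + 1 + 2 + 4 + 4 + 8 + 28 + 28 + 56 + 112 + 112 + 224 = 580.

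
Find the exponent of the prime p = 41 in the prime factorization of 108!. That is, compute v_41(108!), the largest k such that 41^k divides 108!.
v_41(108!) = 2

Legendre's formula: v_p(n!) = Σ_{k ≥ 1} ⌊n / p^k⌋. For p = 41, n = 108, the terms are:
  ⌊108/41^1⌋ = ⌊108/41⌋ = 2
(the next term ⌊108/41^2⌋ = 0, terminating the sum). Summing: v_41(108!) = 2 = 2.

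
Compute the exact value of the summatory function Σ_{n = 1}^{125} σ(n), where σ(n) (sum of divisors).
Σ_{n ≤ 125} σ(n) = 12840

Compute σ(n) for each 1 ≤ n ≤ 125: σ(1) = 1, σ(2) = 3, σ(3) = 4, σ(4) = 7, σ(5) = 6, σ(6) = 12, σ(7) = 8, σ(8) = 15, σ(9) = 13, σ(10) = 18, σ(11) = 12, σ(12) = 28, σ(13) = 14, σ(14) = 24, σ(15) = 24, σ(16) = 31, σ(17) = 18, σ(18) = 39, σ(19) = 20, σ(20) = 42, σ(21) = 32, σ(22) = 36, σ(23) = 24, σ(24) = 60, σ(25) = 31, σ(26) = 42, σ(27) = 40, σ(28) = 56, σ(29) = 30, σ(30) = 72, σ(31) = 32, σ(32) = 63, σ(33) = 48, σ(34) = 54, σ(35) = 48, σ(36) = 91, σ(37) = 38, σ(38) = 60, σ(39) = 56, σ(40) = 90, σ(41) = 42, σ(42) = 96, σ(43) = 44, σ(44) = 84, σ(45) = 78, σ(46) = 72, σ(47) = 48, σ(48) = 124, σ(49) = 57, σ(50) = 93, σ(51) = 72, σ(52) = 98, σ(53) = 54, σ(54) = 120, σ(55) = 72, σ(56) = 120, σ(57) = 80, σ(58) = 90, σ(59) = 60, σ(60) = 168, σ(61) = 62, σ(62) = 96, σ(63) = 104, σ(64) = 127, σ(65) = 84, σ(66) = 144, σ(67) = 68, σ(68) = 126, σ(69) = 96, σ(70) = 144, σ(71) = 72, σ(72) = 195, σ(73) = 74, σ(74) = 114, σ(75) = 124, σ(76) = 140, σ(77) = 96, σ(78) = 168, σ(79) = 80, σ(80) = 186, σ(81) = 121, σ(82) = 126, σ(83) = 84, σ(84) = 224, σ(85) = 108, σ(86) = 132, σ(87) = 120, σ(88) = 180, σ(89) = 90, σ(90) = 234, σ(91) = 112, σ(92) = 168, σ(93) = 128, σ(94) = 144, σ(95) = 120, σ(96) = 252, σ(97) = 98, σ(98) = 171, σ(99) = 156, σ(100) = 217, σ(101) = 102, σ(102) = 216, σ(103) = 104, σ(104) = 210, σ(105) = 192, σ(106) = 162, σ(107) = 108, σ(108) = 280, σ(109) = 110, σ(110) = 216, σ(111) = 152, σ(112) = 248, σ(113) = 114, σ(114) = 240, σ(115) = 144, σ(116) = 210, σ(117) = 182, σ(118) = 180, σ(119) = 144, σ(120) = 360, σ(121) = 133, σ(122) = 186, σ(123) = 168, σ(124) = 224, σ(125) = 156. Summing all 125 values: 12840. (Average order: Σ_{n ≤ x} σ(n) ~ (π²/12) x². For x = 125, (π²/12)·125² ≈ 12851.05.)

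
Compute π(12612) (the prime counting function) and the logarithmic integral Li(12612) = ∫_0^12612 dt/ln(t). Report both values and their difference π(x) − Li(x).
π(12612) = 1506;  Li(12612) ≈ 1526.08;  π(x) − Li(x) ≈ -20.08.

Direct count of primes ≤ 12612 gives π(12612) = 1506. Numerical evaluation of the logarithmic integral gives Li(12612) ≈ 1526.08. The difference π(x) − Li(x) ≈ -20.08 is typically negative for small/moderate x (Li(x) overestimates), though Littlewood's theorem shows this sign changes infinitely often.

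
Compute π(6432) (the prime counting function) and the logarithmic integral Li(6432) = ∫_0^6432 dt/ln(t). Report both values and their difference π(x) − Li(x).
π(6432) = 836;  Li(6432) ≈ 849.87;  π(x) − Li(x) ≈ -13.87.

Direct count of primes ≤ 6432 gives π(6432) = 836. Numerical evaluation of the logarithmic integral gives Li(6432) ≈ 849.87. The difference π(x) − Li(x) ≈ -13.87 is typically negative for small/moderate x (Li(x) overestimates), though Littlewood's theorem shows this sign changes infinitely often.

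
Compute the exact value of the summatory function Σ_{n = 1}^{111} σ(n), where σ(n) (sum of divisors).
Σ_{n ≤ 111} σ(n) = 10151

Compute σ(n) for each 1 ≤ n ≤ 111: σ(1) = 1, σ(2) = 3, σ(3) = 4, σ(4) = 7, σ(5) = 6, σ(6) = 12, σ(7) = 8, σ(8) = 15, σ(9) = 13, σ(10) = 18, σ(11) = 12, σ(12) = 28, σ(13) = 14, σ(14) = 24, σ(15) = 24, σ(16) = 31, σ(17) = 18, σ(18) = 39, σ(19) = 20, σ(20) = 42, σ(21) = 32, σ(22) = 36, σ(23) = 24, σ(24) = 60, σ(25) = 31, σ(26) = 42, σ(27) = 40, σ(28) = 56, σ(29) = 30, σ(30) = 72, σ(31) = 32, σ(32) = 63, σ(33) = 48, σ(34) = 54, σ(35) = 48, σ(36) = 91, σ(37) = 38, σ(38) = 60, σ(39) = 56, σ(40) = 90, σ(41) = 42, σ(42) = 96, σ(43) = 44, σ(44) = 84, σ(45) = 78, σ(46) = 72, σ(47) = 48, σ(48) = 124, σ(49) = 57, σ(50) = 93, σ(51) = 72, σ(52) = 98, σ(53) = 54, σ(54) = 120, σ(55) = 72, σ(56) = 120, σ(57) = 80, σ(58) = 90, σ(59) = 60, σ(60) = 168, σ(61) = 62, σ(62) = 96, σ(63) = 104, σ(64) = 127, σ(65) = 84, σ(66) = 144, σ(67) = 68, σ(68) = 126, σ(69) = 96, σ(70) = 144, σ(71) = 72, σ(72) = 195, σ(73) = 74, σ(74) = 114, σ(75) = 124, σ(76) = 140, σ(77) = 96, σ(78) = 168, σ(79) = 80, σ(80) = 186, σ(81) = 121, σ(82) = 126, σ(83) = 84, σ(84) = 224, σ(85) = 108, σ(86) = 132, σ(87) = 120, σ(88) = 180, σ(89) = 90, σ(90) = 234, σ(91) = 112, σ(92) = 168, σ(93) = 128, σ(94) = 144, σ(95) = 120, σ(96) = 252, σ(97) = 98, σ(98) = 171, σ(99) = 156, σ(100) = 217, σ(101) = 102, σ(102) = 216, σ(103) = 104, σ(104) = 210, σ(105) = 192, σ(106) = 162, σ(107) = 108, σ(108) = 280, σ(109) = 110, σ(110) = 216, σ(111) = 152. Summing all 111 values: 10151. (Average order: Σ_{n ≤ x} σ(n) ~ (π²/12) x². For x = 111, (π²/12)·111² ≈ 10133.62.)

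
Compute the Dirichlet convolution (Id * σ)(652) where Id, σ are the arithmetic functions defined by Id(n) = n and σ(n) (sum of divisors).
(Id * σ)(652) = 5559

Divisors of 652: [1, 2, 4, 163, 326, 652]. For each d | 652:
  d = 1: Id(1) · σ(652/1) = 1 · 1148 = 1148
  d = 2: Id(2) · σ(652/2) = 2 · 492 = 984
  d = 4: Id(4) · σ(652/4) = 4 · 164 = 656
  d = 163: Id(163) · σ(652/163) = 163 · 7 = 1141
  d = 326: Id(326) · σ(652/326) = 326 · 3 = 978
  d = 652: Id(652) · σ(652/652) = 652 · 1 = 652
Summing: (Id * σ)(652) = 1148 + 984 + 656 + 1141 + 978 + 652 = 5559.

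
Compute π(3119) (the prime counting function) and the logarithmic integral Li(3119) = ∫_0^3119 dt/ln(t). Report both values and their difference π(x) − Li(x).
π(3119) = 444;  Li(3119) ≈ 457.59;  π(x) − Li(x) ≈ -13.59.

Direct count of primes ≤ 3119 gives π(3119) = 444. Numerical evaluation of the logarithmic integral gives Li(3119) ≈ 457.59. The difference π(x) − Li(x) ≈ -13.59 is typically negative for small/moderate x (Li(x) overestimates), though Littlewood's theorem shows this sign changes infinitely often.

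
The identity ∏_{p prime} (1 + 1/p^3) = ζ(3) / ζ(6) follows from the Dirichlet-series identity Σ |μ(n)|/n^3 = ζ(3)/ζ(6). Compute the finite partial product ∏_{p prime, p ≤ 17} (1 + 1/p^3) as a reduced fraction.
∏ = 163156871808/138140663375

The primes p ≤ 17 are [2, 3, 5, 7, 11, 13, 17]. For each, (1 + 1/p^3) = (p^3 + 1)/p^3. Multiplying these fractions over p ∈ [2, 3, 5, 7, 11, 13, 17] gives 163156871808/138140663375. (In the limit P → ∞ this tends to ζ(3)/ζ(6).)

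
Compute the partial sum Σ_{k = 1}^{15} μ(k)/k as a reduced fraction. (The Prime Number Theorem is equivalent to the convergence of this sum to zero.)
Σ μ(k)/k = 304/5005

Values of μ(k) for 1 ≤ k ≤ 15: μ(1) = 1, μ(2) = -1, μ(3) = -1, μ(5) = -1, μ(6) = 1, μ(7) = -1, μ(10) = 1, μ(11) = -1, μ(13) = -1, μ(14) = 1, μ(15) = 1, with μ = 0 on non-squarefree integers. Summing μ(k)/k for k where μ(k) ≠ 0 gives 304/5005 ≈ 0.0607. (PNT ⟺ this sum → 0 as n → ∞.)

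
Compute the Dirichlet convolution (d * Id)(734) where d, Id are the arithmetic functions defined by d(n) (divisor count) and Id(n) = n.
(d * Id)(734) = 1476

Divisors of 734: [1, 2, 367, 734]. For each d | 734:
  d = 1: d(1) · Id(734/1) = 1 · 734 = 734
  d = 2: d(2) · Id(734/2) = 2 · 367 = 734
  d = 367: d(367) · Id(734/367) = 2 · 2 = 4
  d = 734: d(734) · Id(734/734) = 4 · 1 = 4
Summing: (d * Id)(734) = 734 + 734 + 4 + 4 = 1476.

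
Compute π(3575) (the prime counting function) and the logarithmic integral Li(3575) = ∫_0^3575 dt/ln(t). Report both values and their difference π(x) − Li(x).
π(3575) = 500;  Li(3575) ≈ 513.78;  π(x) − Li(x) ≈ -13.78.

Direct count of primes ≤ 3575 gives π(3575) = 500. Numerical evaluation of the logarithmic integral gives Li(3575) ≈ 513.78. The difference π(x) − Li(x) ≈ -13.78 is typically negative for small/moderate x (Li(x) overestimates), though Littlewood's theorem shows this sign changes infinitely often.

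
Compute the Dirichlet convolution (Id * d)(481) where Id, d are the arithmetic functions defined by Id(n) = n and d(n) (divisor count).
(Id * d)(481) = 585

Divisors of 481: [1, 13, 37, 481]. For each d | 481:
  d = 1: Id(1) · d(481/1) = 1 · 4 = 4
  d = 13: Id(13) · d(481/13) = 13 · 2 = 26
  d = 37: Id(37) · d(481/37) = 37 · 2 = 74
  d = 481: Id(481) · d(481/481) = 481 · 1 = 481
Summing: (Id * d)(481) = 4 + 26 + 74 + 481 = 585.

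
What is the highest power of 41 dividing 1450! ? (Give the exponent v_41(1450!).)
v_41(1450!) = 35

Legendre's formula: v_p(n!) = Σ_{k ≥ 1} ⌊n / p^k⌋. For p = 41, n = 1450, the terms are:
  ⌊1450/41^1⌋ = ⌊1450/41⌋ = 35
(the next term ⌊1450/41^2⌋ = 0, terminating the sum). Summing: v_41(1450!) = 35 = 35.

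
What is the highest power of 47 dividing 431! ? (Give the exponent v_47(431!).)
v_47(431!) = 9

Legendre's formula: v_p(n!) = Σ_{k ≥ 1} ⌊n / p^k⌋. For p = 47, n = 431, the terms are:
  ⌊431/47^1⌋ = ⌊431/47⌋ = 9
(the next term ⌊431/47^2⌋ = 0, terminating the sum). Summing: v_47(431!) = 9 = 9.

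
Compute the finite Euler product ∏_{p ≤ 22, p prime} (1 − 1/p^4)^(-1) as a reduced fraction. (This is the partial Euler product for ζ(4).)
∏ = 7064087752265346803/6526834216796160000

The primes p ≤ 22 are [2, 3, 5, 7, 11, 13, 17, 19]. For each prime, (1 − 1/p^4)^(-1) = p^4 / (p^4 − 1). The product is (1 − 1/2^4)^(-1), (1 − 1/3^4)^(-1), (1 − 1/5^4)^(-1), (1 − 1/7^4)^(-1), (1 − 1/11^4)^(-1), (1 − 1/13^4)^(-1), (1 − 1/17^4)^(-1), (1 − 1/19^4)^(-1) = ∏ p^4 / (p^4 − 1) = 7064087752265346803/6526834216796160000.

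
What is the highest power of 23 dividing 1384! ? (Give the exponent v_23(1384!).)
v_23(1384!) = 62

Legendre's formula: v_p(n!) = Σ_{k ≥ 1} ⌊n / p^k⌋. For p = 23, n = 1384, the terms are:
  ⌊1384/23^1⌋ = ⌊1384/23⌋ = 60
  ⌊1384/23^2⌋ = ⌊1384/529⌋ = 2
(the next term ⌊1384/23^3⌋ = 0, terminating the sum). Summing: v_23(1384!) = 60 + 2 = 62.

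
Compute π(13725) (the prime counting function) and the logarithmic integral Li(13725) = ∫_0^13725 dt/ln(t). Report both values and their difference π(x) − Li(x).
π(13725) = 1624;  Li(13725) ≈ 1643.42;  π(x) − Li(x) ≈ -19.42.

Direct count of primes ≤ 13725 gives π(13725) = 1624. Numerical evaluation of the logarithmic integral gives Li(13725) ≈ 1643.42. The difference π(x) − Li(x) ≈ -19.42 is typically negative for small/moderate x (Li(x) overestimates), though Littlewood's theorem shows this sign changes infinitely often.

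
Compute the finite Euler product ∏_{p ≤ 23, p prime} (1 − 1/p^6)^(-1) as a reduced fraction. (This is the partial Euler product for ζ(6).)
∏ = 7921457489978054880231124911875/7786417203783354362865572118528

The primes p ≤ 23 are [2, 3, 5, 7, 11, 13, 17, 19, 23]. For each prime, (1 − 1/p^6)^(-1) = p^6 / (p^6 − 1). The product is (1 − 1/2^6)^(-1), (1 − 1/3^6)^(-1), (1 − 1/5^6)^(-1), (1 − 1/7^6)^(-1), (1 − 1/11^6)^(-1), (1 − 1/13^6)^(-1), (1 − 1/17^6)^(-1), (1 − 1/19^6)^(-1), (1 − 1/23^6)^(-1) = ∏ p^6 / (p^6 − 1) = 7921457489978054880231124911875/7786417203783354362865572118528.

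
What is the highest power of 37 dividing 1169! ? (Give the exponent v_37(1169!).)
v_37(1169!) = 31

Legendre's formula: v_p(n!) = Σ_{k ≥ 1} ⌊n / p^k⌋. For p = 37, n = 1169, the terms are:
  ⌊1169/37^1⌋ = ⌊1169/37⌋ = 31
(the next term ⌊1169/37^2⌋ = 0, terminating the sum). Summing: v_37(1169!) = 31 = 31.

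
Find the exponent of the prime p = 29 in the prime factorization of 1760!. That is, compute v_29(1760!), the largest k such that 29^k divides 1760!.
v_29(1760!) = 62

Legendre's formula: v_p(n!) = Σ_{k ≥ 1} ⌊n / p^k⌋. For p = 29, n = 1760, the terms are:
  ⌊1760/29^1⌋ = ⌊1760/29⌋ = 60
  ⌊1760/29^2⌋ = ⌊1760/841⌋ = 2
(the next term ⌊1760/29^3⌋ = 0, terminating the sum). Summing: v_29(1760!) = 60 + 2 = 62.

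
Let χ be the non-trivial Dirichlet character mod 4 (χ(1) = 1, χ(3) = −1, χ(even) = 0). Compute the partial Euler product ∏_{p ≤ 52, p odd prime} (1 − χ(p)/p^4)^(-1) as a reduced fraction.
∏ = 424022009220093808147330044599350686845258380222853/428762185161728930691534489551822091105495385374720

The odd primes p ≤ 52 are [3, 5, 7, 11, 13, 17, 19, 23, 29, 31, 37, 41, 43, 47]. For each, χ(p) = 1 if p ≡ 1 mod 4, χ(p) = −1 if p ≡ 3 mod 4. Taking (1 − χ(p)/p^4)^(-1) = p^4/(p^4 − χ(p)): (1 − (-1)/3^4)^(-1) · (1 − (1)/5^4)^(-1) · (1 − (-1)/7^4)^(-1) · (1 − (-1)/11^4)^(-1) · (1 − (1)/13^4)^(-1) · (1 − (1)/17^4)^(-1) · (1 − (-1)/19^4)^(-1) · (1 − (-1)/23^4)^(-1) · (1 − (1)/29^4)^(-1) · (1 − (-1)/31^4)^(-1) · (1 − (1)/37^4)^(-1) · (1 − (1)/41^4)^(-1) · (1 − (-1)/43^4)^(-1) · (1 − (-1)/47^4)^(-1) = 424022009220093808147330044599350686845258380222853/428762185161728930691534489551822091105495385374720.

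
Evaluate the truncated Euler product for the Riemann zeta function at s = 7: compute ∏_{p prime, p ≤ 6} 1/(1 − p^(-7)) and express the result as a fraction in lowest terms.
∏ = 2733750000/2711117641

The primes p ≤ 6 are [2, 3, 5]. For each prime, (1 − 1/p^7)^(-1) = p^7 / (p^7 − 1). The product is (1 − 1/2^7)^(-1), (1 − 1/3^7)^(-1), (1 − 1/5^7)^(-1) = ∏ p^7 / (p^7 − 1) = 2733750000/2711117641.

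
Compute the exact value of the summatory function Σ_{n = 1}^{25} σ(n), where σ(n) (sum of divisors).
Σ_{n ≤ 25} σ(n) = 522

Compute σ(n) for each 1 ≤ n ≤ 25: σ(1) = 1, σ(2) = 3, σ(3) = 4, σ(4) = 7, σ(5) = 6, σ(6) = 12, σ(7) = 8, σ(8) = 15, σ(9) = 13, σ(10) = 18, σ(11) = 12, σ(12) = 28, σ(13) = 14, σ(14) = 24, σ(15) = 24, σ(16) = 31, σ(17) = 18, σ(18) = 39, σ(19) = 20, σ(20) = 42, σ(21) = 32, σ(22) = 36, σ(23) = 24, σ(24) = 60, σ(25) = 31. Summing all 25 values: 522. (Average order: Σ_{n ≤ x} σ(n) ~ (π²/12) x². For x = 25, (π²/12)·25² ≈ 514.04.)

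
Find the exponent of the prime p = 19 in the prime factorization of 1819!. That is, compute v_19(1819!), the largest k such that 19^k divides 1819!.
v_19(1819!) = 100

Legendre's formula: v_p(n!) = Σ_{k ≥ 1} ⌊n / p^k⌋. For p = 19, n = 1819, the terms are:
  ⌊1819/19^1⌋ = ⌊1819/19⌋ = 95
  ⌊1819/19^2⌋ = ⌊1819/361⌋ = 5
(the next term ⌊1819/19^3⌋ = 0, terminating the sum). Summing: v_19(1819!) = 95 + 5 = 100.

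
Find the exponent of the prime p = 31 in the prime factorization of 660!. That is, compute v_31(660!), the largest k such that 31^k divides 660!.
v_31(660!) = 21

Legendre's formula: v_p(n!) = Σ_{k ≥ 1} ⌊n / p^k⌋. For p = 31, n = 660, the terms are:
  ⌊660/31^1⌋ = ⌊660/31⌋ = 21
(the next term ⌊660/31^2⌋ = 0, terminating the sum). Summing: v_31(660!) = 21 = 21.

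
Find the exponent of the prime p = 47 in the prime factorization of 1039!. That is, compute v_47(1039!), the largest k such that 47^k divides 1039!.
v_47(1039!) = 22

Legendre's formula: v_p(n!) = Σ_{k ≥ 1} ⌊n / p^k⌋. For p = 47, n = 1039, the terms are:
  ⌊1039/47^1⌋ = ⌊1039/47⌋ = 22
(the next term ⌊1039/47^2⌋ = 0, terminating the sum). Summing: v_47(1039!) = 22 = 22.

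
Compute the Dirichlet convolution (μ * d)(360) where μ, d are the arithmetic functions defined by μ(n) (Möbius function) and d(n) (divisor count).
(μ * d)(360) = 1

Divisors of 360: [1, 2, 3, 4, 5, 6, 8, 9, 10, 12, 15, 18, 20, 24, 30, 36, 40, 45, 60, 72, 90, 120, 180, 360]. For each d | 360:
  d = 1: μ(1) · d(360/1) = 1 · 24 = 24
  d = 2: μ(2) · d(360/2) = -1 · 18 = -18
  d = 3: μ(3) · d(360/3) = -1 · 16 = -16
  d = 4: μ(4) · d(360/4) = 0 · 12 = 0
  d = 5: μ(5) · d(360/5) = -1 · 12 = -12
  d = 6: μ(6) · d(360/6) = 1 · 12 = 12
  d = 8: μ(8) · d(360/8) = 0 · 6 = 0
  d = 9: μ(9) · d(360/9) = 0 · 8 = 0
  d = 10: μ(10) · d(360/10) = 1 · 9 = 9
  d = 12: μ(12) · d(360/12) = 0 · 8 = 0
  d = 15: μ(15) · d(360/15) = 1 · 8 = 8
  d = 18: μ(18) · d(360/18) = 0 · 6 = 0
  d = 20: μ(20) · d(360/20) = 0 · 6 = 0
  d = 24: μ(24) · d(360/24) = 0 · 4 = 0
  d = 30: μ(30) · d(360/30) = -1 · 6 = -6
  d = 36: μ(36) · d(360/36) = 0 · 4 = 0
  d = 40: μ(40) · d(360/40) = 0 · 3 = 0
  d = 45: μ(45) · d(360/45) = 0 · 4 = 0
  d = 60: μ(60) · d(360/60) = 0 · 4 = 0
  d = 72: μ(72) · d(360/72) = 0 · 2 = 0
  d = 90: μ(90) · d(360/90) = 0 · 3 = 0
  d = 120: μ(120) · d(360/120) = 0 · 2 = 0
  d = 180: μ(180) · d(360/180) = 0 · 2 = 0
  d = 360: μ(360) · d(360/360) = 0 · 1 = 0
Summing: (μ * d)(360) = 24 + -18 + -16 + 0 + -12 + 12 + 0 + 0 + 9 + 0 + 8 + 0 + 0 + 0 + -6 + 0 + 0 + 0 + 0 + 0 + 0 + 0 + 0 + 0 = 1.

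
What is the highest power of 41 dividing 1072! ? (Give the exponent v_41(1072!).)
v_41(1072!) = 26

Legendre's formula: v_p(n!) = Σ_{k ≥ 1} ⌊n / p^k⌋. For p = 41, n = 1072, the terms are:
  ⌊1072/41^1⌋ = ⌊1072/41⌋ = 26
(the next term ⌊1072/41^2⌋ = 0, terminating the sum). Summing: v_41(1072!) = 26 = 26.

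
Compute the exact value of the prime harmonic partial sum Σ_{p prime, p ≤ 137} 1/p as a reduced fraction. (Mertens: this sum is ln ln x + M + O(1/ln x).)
Σ 1/p = 134916993045244813891851972880537444693266047783313727/72047817630210000485677936198920432067383702541010310

π(137) = 33, so the primes ≤ 137 are [2, 3, 5, 7, 11, 13, 17, 19, 23, 29, 31, 37, 41, 43, 47, 53, 59, 61, 67, 71, 73, 79, 83, 89, 97, 101, 103, 107, 109, 113, 127, 131, 137]. Summing 1/p over these primes: 134916993045244813891851972880537444693266047783313727/72047817630210000485677936198920432067383702541010310 ≈ 1.8726. Mertens estimate ln ln(137) + 0.2615 ≈ 1.8548.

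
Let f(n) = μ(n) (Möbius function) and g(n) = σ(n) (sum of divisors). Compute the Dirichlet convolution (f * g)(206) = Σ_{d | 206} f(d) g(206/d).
(μ * σ)(206) = 206

Divisors of 206: [1, 2, 103, 206]. For each d | 206:
  d = 1: μ(1) · σ(206/1) = 1 · 312 = 312
  d = 2: μ(2) · σ(206/2) = -1 · 104 = -104
  d = 103: μ(103) · σ(206/103) = -1 · 3 = -3
  d = 206: μ(206) · σ(206/206) = 1 · 1 = 1
Summing: (μ * σ)(206) = 312 + -104 + -3 + 1 = 206.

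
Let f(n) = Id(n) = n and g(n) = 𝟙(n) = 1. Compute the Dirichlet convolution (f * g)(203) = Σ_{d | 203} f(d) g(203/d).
(Id * 𝟙)(203) = 240

Divisors of 203: [1, 7, 29, 203]. For each d | 203:
  d = 1: Id(1) · 𝟙(203/1) = 1 · 1 = 1
  d = 7: Id(7) · 𝟙(203/7) = 7 · 1 = 7
  d = 29: Id(29) · 𝟙(203/29) = 29 · 1 = 29
  d = 203: Id(203) · 𝟙(203/203) = 203 · 1 = 203
Summing: (Id * 𝟙)(203) = 1 + 7 + 29 + 203 = 240.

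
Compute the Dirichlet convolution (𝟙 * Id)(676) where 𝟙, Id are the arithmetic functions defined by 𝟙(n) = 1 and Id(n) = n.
(𝟙 * Id)(676) = 1281

Divisors of 676: [1, 2, 4, 13, 26, 52, 169, 338, 676]. For each d | 676:
  d = 1: 𝟙(1) · Id(676/1) = 1 · 676 = 676
  d = 2: 𝟙(2) · Id(676/2) = 1 · 338 = 338
  d = 4: 𝟙(4) · Id(676/4) = 1 · 169 = 169
  d = 13: 𝟙(13) · Id(676/13) = 1 · 52 = 52
  d = 26: 𝟙(26) · Id(676/26) = 1 · 26 = 26
  d = 52: 𝟙(52) · Id(676/52) = 1 · 13 = 13
  d = 169: 𝟙(169) · Id(676/169) = 1 · 4 = 4
  d = 338: 𝟙(338) · Id(676/338) = 1 · 2 = 2
  d = 676: 𝟙(676) · Id(676/676) = 1 · 1 = 1
Summing: (𝟙 * Id)(676) = 676 + 338 + 169 + 52 + 26 + 13 + 4 + 2 + 1 = 1281.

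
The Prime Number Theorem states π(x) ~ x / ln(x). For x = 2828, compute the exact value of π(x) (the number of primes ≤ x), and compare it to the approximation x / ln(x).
π(2828) = 410;  x/ln(x) ≈ 355.84;  relative error ≈ 13.21%.

Directly count primes up to 2828: π(2828) = 410. The PNT approximation gives 2828/ln(2828) ≈ 2828/7.94733 ≈ 355.84. Relative error (π(x) − x/ln(x)) / π(x) ≈ 13.21%; the approximation is known to undercount slightly (Li(x) is a better estimate).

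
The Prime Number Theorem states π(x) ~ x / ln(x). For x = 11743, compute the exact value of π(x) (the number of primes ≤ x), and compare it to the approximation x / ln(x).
π(11743) = 1409;  x/ln(x) ≈ 1253.12;  relative error ≈ 11.06%.

Directly count primes up to 11743: π(11743) = 1409. The PNT approximation gives 11743/ln(11743) ≈ 11743/9.37101 ≈ 1253.12. Relative error (π(x) − x/ln(x)) / π(x) ≈ 11.06%; the approximation is known to undercount slightly (Li(x) is a better estimate).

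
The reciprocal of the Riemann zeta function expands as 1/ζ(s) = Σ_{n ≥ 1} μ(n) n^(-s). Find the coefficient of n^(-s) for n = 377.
μ(377) = 1

Factor n = 377 = 13 · 29. μ(n) = 0 if any exponent ≥ 2 (not squarefree); otherwise μ(n) = (−1)^{ω(n)} where ω(n) is the number of distinct prime factors. Applying: μ(377) = 1.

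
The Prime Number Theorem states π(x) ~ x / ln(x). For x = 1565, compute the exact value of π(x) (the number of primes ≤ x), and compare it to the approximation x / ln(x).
π(1565) = 246;  x/ln(x) ≈ 212.76;  relative error ≈ 13.51%.

Directly count primes up to 1565: π(1565) = 246. The PNT approximation gives 1565/ln(1565) ≈ 1565/7.35564 ≈ 212.76. Relative error (π(x) − x/ln(x)) / π(x) ≈ 13.51%; the approximation is known to undercount slightly (Li(x) is a better estimate).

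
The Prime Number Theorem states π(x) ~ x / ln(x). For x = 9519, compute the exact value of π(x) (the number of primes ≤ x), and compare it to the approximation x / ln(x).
π(9519) = 1178;  x/ln(x) ≈ 1039.07;  relative error ≈ 11.79%.

Directly count primes up to 9519: π(9519) = 1178. The PNT approximation gives 9519/ln(9519) ≈ 9519/9.16105 ≈ 1039.07. Relative error (π(x) − x/ln(x)) / π(x) ≈ 11.79%; the approximation is known to undercount slightly (Li(x) is a better estimate).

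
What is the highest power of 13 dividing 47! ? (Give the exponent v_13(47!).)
v_13(47!) = 3

Legendre's formula: v_p(n!) = Σ_{k ≥ 1} ⌊n / p^k⌋. For p = 13, n = 47, the terms are:
  ⌊47/13^1⌋ = ⌊47/13⌋ = 3
(the next term ⌊47/13^2⌋ = 0, terminating the sum). Summing: v_13(47!) = 3 = 3.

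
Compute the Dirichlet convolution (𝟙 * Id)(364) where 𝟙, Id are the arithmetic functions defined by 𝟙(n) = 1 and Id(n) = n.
(𝟙 * Id)(364) = 784

Divisors of 364: [1, 2, 4, 7, 13, 14, 26, 28, 52, 91, 182, 364]. For each d | 364:
  d = 1: 𝟙(1) · Id(364/1) = 1 · 364 = 364
  d = 2: 𝟙(2) · Id(364/2) = 1 · 182 = 182
  d = 4: 𝟙(4) · Id(364/4) = 1 · 91 = 91
  d = 7: 𝟙(7) · Id(364/7) = 1 · 52 = 52
  d = 13: 𝟙(13) · Id(364/13) = 1 · 28 = 28
  d = 14: 𝟙(14) · Id(364/14) = 1 · 26 = 26
  d = 26: 𝟙(26) · Id(364/26) = 1 · 14 = 14
  d = 28: 𝟙(28) · Id(364/28) = 1 · 13 = 13
  d = 52: 𝟙(52) · Id(364/52) = 1 · 7 = 7
  d = 91: 𝟙(91) · Id(364/91) = 1 · 4 = 4
  d = 182: 𝟙(182) · Id(364/182) = 1 · 2 = 2
  d = 364: 𝟙(364) · Id(364/364) = 1 · 1 = 1
Summing: (𝟙 * Id)(364) = 364 + 182 + 91 + 52 + 28 + 26 + 14 + 13 + 7 + 4 + 2 + 1 = 784.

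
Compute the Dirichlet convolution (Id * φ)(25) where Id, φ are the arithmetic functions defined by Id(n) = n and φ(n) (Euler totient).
(Id * φ)(25) = 65

Divisors of 25: [1, 5, 25]. For each d | 25:
  d = 1: Id(1) · φ(25/1) = 1 · 20 = 20
  d = 5: Id(5) · φ(25/5) = 5 · 4 = 20
  d = 25: Id(25) · φ(25/25) = 25 · 1 = 25
Summing: (Id * φ)(25) = 20 + 20 + 25 = 65.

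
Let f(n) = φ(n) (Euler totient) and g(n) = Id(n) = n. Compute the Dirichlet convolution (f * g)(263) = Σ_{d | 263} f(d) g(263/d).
(φ * Id)(263) = 525

Divisors of 263: [1, 263]. For each d | 263:
  d = 1: φ(1) · Id(263/1) = 1 · 263 = 263
  d = 263: φ(263) · Id(263/263) = 262 · 1 = 262
Summing: (φ * Id)(263) = 263 + 262 = 525.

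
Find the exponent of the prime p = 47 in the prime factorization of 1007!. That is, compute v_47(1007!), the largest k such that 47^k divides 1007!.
v_47(1007!) = 21

Legendre's formula: v_p(n!) = Σ_{k ≥ 1} ⌊n / p^k⌋. For p = 47, n = 1007, the terms are:
  ⌊1007/47^1⌋ = ⌊1007/47⌋ = 21
(the next term ⌊1007/47^2⌋ = 0, terminating the sum). Summing: v_47(1007!) = 21 = 21.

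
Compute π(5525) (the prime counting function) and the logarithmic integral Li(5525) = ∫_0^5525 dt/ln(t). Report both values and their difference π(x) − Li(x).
π(5525) = 730;  Li(5525) ≈ 745.56;  π(x) − Li(x) ≈ -15.56.

Direct count of primes ≤ 5525 gives π(5525) = 730. Numerical evaluation of the logarithmic integral gives Li(5525) ≈ 745.56. The difference π(x) − Li(x) ≈ -15.56 is typically negative for small/moderate x (Li(x) overestimates), though Littlewood's theorem shows this sign changes infinitely often.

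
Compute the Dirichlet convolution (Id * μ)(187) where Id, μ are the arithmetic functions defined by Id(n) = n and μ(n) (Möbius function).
(Id * μ)(187) = 160

Divisors of 187: [1, 11, 17, 187]. For each d | 187:
  d = 1: Id(1) · μ(187/1) = 1 · 1 = 1
  d = 11: Id(11) · μ(187/11) = 11 · -1 = -11
  d = 17: Id(17) · μ(187/17) = 17 · -1 = -17
  d = 187: Id(187) · μ(187/187) = 187 · 1 = 187
Summing: (Id * μ)(187) = 1 + -11 + -17 + 187 = 160.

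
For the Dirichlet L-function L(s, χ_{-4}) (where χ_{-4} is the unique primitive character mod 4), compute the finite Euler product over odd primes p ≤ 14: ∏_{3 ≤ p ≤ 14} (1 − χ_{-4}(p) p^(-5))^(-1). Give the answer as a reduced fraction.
∏ = 700807599951834375/703510729567397888

The odd primes p ≤ 14 are [3, 5, 7, 11, 13]. For each, χ(p) = 1 if p ≡ 1 mod 4, χ(p) = −1 if p ≡ 3 mod 4. Taking (1 − χ(p)/p^5)^(-1) = p^5/(p^5 − χ(p)): (1 − (-1)/3^5)^(-1) · (1 − (1)/5^5)^(-1) · (1 − (-1)/7^5)^(-1) · (1 − (-1)/11^5)^(-1) · (1 − (1)/13^5)^(-1) = 700807599951834375/703510729567397888.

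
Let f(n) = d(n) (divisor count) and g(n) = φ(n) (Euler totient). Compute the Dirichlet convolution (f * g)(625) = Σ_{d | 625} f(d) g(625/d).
(d * φ)(625) = 781

Divisors of 625: [1, 5, 25, 125, 625]. For each d | 625:
  d = 1: d(1) · φ(625/1) = 1 · 500 = 500
  d = 5: d(5) · φ(625/5) = 2 · 100 = 200
  d = 25: d(25) · φ(625/25) = 3 · 20 = 60
  d = 125: d(125) · φ(625/125) = 4 · 4 = 16
  d = 625: d(625) · φ(625/625) = 5 · 1 = 5
Summing: (d * φ)(625) = 500 + 200 + 60 + 16 + 5 = 781.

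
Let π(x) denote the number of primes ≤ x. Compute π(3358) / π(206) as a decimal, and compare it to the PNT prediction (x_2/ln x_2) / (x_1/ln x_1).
π(3358)/π(206) = 472/46 ≈ 10.2609;  PNT prediction ≈ 10.6969.

π(206) = 46 and π(3358) = 472, so π(3358)/π(206) ≈ 10.2609. The PNT-predicted ratio is (3358/ln(3358)) / (206/ln(206)) ≈ 10.6969. The two agree to within a few percent, as expected.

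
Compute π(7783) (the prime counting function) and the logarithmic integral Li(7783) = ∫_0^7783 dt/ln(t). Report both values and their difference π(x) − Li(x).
π(7783) = 985;  Li(7783) ≈ 1002.23;  π(x) − Li(x) ≈ -17.23.

Direct count of primes ≤ 7783 gives π(7783) = 985. Numerical evaluation of the logarithmic integral gives Li(7783) ≈ 1002.23. The difference π(x) − Li(x) ≈ -17.23 is typically negative for small/moderate x (Li(x) overestimates), though Littlewood's theorem shows this sign changes infinitely often.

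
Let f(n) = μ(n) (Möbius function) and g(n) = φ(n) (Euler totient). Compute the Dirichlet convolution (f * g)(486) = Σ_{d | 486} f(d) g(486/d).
(μ * φ)(486) = 0

Divisors of 486: [1, 2, 3, 6, 9, 18, 27, 54, 81, 162, 243, 486]. For each d | 486:
  d = 1: μ(1) · φ(486/1) = 1 · 162 = 162
  d = 2: μ(2) · φ(486/2) = -1 · 162 = -162
  d = 3: μ(3) · φ(486/3) = -1 · 54 = -54
  d = 6: μ(6) · φ(486/6) = 1 · 54 = 54
  d = 9: μ(9) · φ(486/9) = 0 · 18 = 0
  d = 18: μ(18) · φ(486/18) = 0 · 18 = 0
  d = 27: μ(27) · φ(486/27) = 0 · 6 = 0
  d = 54: μ(54) · φ(486/54) = 0 · 6 = 0
  d = 81: μ(81) · φ(486/81) = 0 · 2 = 0
  d = 162: μ(162) · φ(486/162) = 0 · 2 = 0
  d = 243: μ(243) · φ(486/243) = 0 · 1 = 0
  d = 486: μ(486) · φ(486/486) = 0 · 1 = 0
Summing: (μ * φ)(486) = 162 + -162 + -54 + 54 + 0 + 0 + 0 + 0 + 0 + 0 + 0 + 0 = 0.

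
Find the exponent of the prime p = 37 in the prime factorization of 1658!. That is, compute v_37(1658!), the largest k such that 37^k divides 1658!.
v_37(1658!) = 45

Legendre's formula: v_p(n!) = Σ_{k ≥ 1} ⌊n / p^k⌋. For p = 37, n = 1658, the terms are:
  ⌊1658/37^1⌋ = ⌊1658/37⌋ = 44
  ⌊1658/37^2⌋ = ⌊1658/1369⌋ = 1
(the next term ⌊1658/37^3⌋ = 0, terminating the sum). Summing: v_37(1658!) = 44 + 1 = 45.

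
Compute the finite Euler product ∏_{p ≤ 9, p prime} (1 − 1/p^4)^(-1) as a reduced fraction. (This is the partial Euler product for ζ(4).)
∏ = 7203/6656

The primes p ≤ 9 are [2, 3, 5, 7]. For each prime, (1 − 1/p^4)^(-1) = p^4 / (p^4 − 1). The product is (1 − 1/2^4)^(-1), (1 − 1/3^4)^(-1), (1 − 1/5^4)^(-1), (1 − 1/7^4)^(-1) = ∏ p^4 / (p^4 − 1) = 7203/6656.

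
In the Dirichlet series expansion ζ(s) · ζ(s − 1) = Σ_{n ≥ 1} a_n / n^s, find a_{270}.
σ(270) = 720

In the product (Σ m^0/m^s)(Σ k / k^s) = Σ (Σ_{d | n} d) / n^s, the coefficient of 1/n^s is σ(n) = Σ_{d | n} d. For n = 270, divisors are [1, 2, 3, 5, 6, 9, 10, 15, 18, 27, 30, 45, 54, 90, 135, 270]; summing: σ(270) = 720.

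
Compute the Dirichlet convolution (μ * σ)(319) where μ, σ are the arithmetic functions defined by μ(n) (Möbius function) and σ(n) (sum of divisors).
(μ * σ)(319) = 319

Divisors of 319: [1, 11, 29, 319]. For each d | 319:
  d = 1: μ(1) · σ(319/1) = 1 · 360 = 360
  d = 11: μ(11) · σ(319/11) = -1 · 30 = -30
  d = 29: μ(29) · σ(319/29) = -1 · 12 = -12
  d = 319: μ(319) · σ(319/319) = 1 · 1 = 1
Summing: (μ * σ)(319) = 360 + -30 + -12 + 1 = 319.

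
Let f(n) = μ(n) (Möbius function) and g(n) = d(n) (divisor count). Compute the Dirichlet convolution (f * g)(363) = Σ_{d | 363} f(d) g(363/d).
(μ * d)(363) = 1

Divisors of 363: [1, 3, 11, 33, 121, 363]. For each d | 363:
  d = 1: μ(1) · d(363/1) = 1 · 6 = 6
  d = 3: μ(3) · d(363/3) = -1 · 3 = -3
  d = 11: μ(11) · d(363/11) = -1 · 4 = -4
  d = 33: μ(33) · d(363/33) = 1 · 2 = 2
  d = 121: μ(121) · d(363/121) = 0 · 2 = 0
  d = 363: μ(363) · d(363/363) = 0 · 1 = 0
Summing: (μ * d)(363) = 6 + -3 + -4 + 2 + 0 + 0 = 1.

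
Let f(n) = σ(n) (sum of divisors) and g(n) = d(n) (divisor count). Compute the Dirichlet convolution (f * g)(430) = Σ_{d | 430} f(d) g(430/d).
(σ * d)(430) = 1840

Divisors of 430: [1, 2, 5, 10, 43, 86, 215, 430]. For each d | 430:
  d = 1: σ(1) · d(430/1) = 1 · 8 = 8
  d = 2: σ(2) · d(430/2) = 3 · 4 = 12
  d = 5: σ(5) · d(430/5) = 6 · 4 = 24
  d = 10: σ(10) · d(430/10) = 18 · 2 = 36
  d = 43: σ(43) · d(430/43) = 44 · 4 = 176
  d = 86: σ(86) · d(430/86) = 132 · 2 = 264
  d = 215: σ(215) · d(430/215) = 264 · 2 = 528
  d = 430: σ(430) · d(430/430) = 792 · 1 = 792
Summing: (σ * d)(430) = 8 + 12 + 24 + 36 + 176 + 264 + 528 + 792 = 1840.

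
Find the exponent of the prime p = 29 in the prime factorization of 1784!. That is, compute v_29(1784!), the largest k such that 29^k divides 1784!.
v_29(1784!) = 63

Legendre's formula: v_p(n!) = Σ_{k ≥ 1} ⌊n / p^k⌋. For p = 29, n = 1784, the terms are:
  ⌊1784/29^1⌋ = ⌊1784/29⌋ = 61
  ⌊1784/29^2⌋ = ⌊1784/841⌋ = 2
(the next term ⌊1784/29^3⌋ = 0, terminating the sum). Summing: v_29(1784!) = 61 + 2 = 63.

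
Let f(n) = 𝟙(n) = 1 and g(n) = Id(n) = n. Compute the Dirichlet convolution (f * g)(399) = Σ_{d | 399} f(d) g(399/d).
(𝟙 * Id)(399) = 640

Divisors of 399: [1, 3, 7, 19, 21, 57, 133, 399]. For each d | 399:
  d = 1: 𝟙(1) · Id(399/1) = 1 · 399 = 399
  d = 3: 𝟙(3) · Id(399/3) = 1 · 133 = 133
  d = 7: 𝟙(7) · Id(399/7) = 1 · 57 = 57
  d = 19: 𝟙(19) · Id(399/19) = 1 · 21 = 21
  d = 21: 𝟙(21) · Id(399/21) = 1 · 19 = 19
  d = 57: 𝟙(57) · Id(399/57) = 1 · 7 = 7
  d = 133: 𝟙(133) · Id(399/133) = 1 · 3 = 3
  d = 399: 𝟙(399) · Id(399/399) = 1 · 1 = 1
Summing: (𝟙 * Id)(399) = 399 + 133 + 57 + 21 + 19 + 7 + 3 + 1 = 640.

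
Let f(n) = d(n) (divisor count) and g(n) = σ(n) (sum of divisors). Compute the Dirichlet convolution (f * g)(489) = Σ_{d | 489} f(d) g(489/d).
(d * σ)(489) = 996

Divisors of 489: [1, 3, 163, 489]. For each d | 489:
  d = 1: d(1) · σ(489/1) = 1 · 656 = 656
  d = 3: d(3) · σ(489/3) = 2 · 164 = 328
  d = 163: d(163) · σ(489/163) = 2 · 4 = 8
  d = 489: d(489) · σ(489/489) = 4 · 1 = 4
Summing: (d * σ)(489) = 656 + 328 + 8 + 4 = 996.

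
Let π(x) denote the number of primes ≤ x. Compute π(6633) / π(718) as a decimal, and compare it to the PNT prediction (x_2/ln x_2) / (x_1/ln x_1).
π(6633)/π(718) = 855/127 ≈ 6.7323;  PNT prediction ≈ 6.9041.

π(718) = 127 and π(6633) = 855, so π(6633)/π(718) ≈ 6.7323. The PNT-predicted ratio is (6633/ln(6633)) / (718/ln(718)) ≈ 6.9041. The two agree to within a few percent, as expected.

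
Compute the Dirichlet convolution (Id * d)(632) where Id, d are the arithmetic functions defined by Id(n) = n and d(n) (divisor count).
(Id * d)(632) = 2106

Divisors of 632: [1, 2, 4, 8, 79, 158, 316, 632]. For each d | 632:
  d = 1: Id(1) · d(632/1) = 1 · 8 = 8
  d = 2: Id(2) · d(632/2) = 2 · 6 = 12
  d = 4: Id(4) · d(632/4) = 4 · 4 = 16
  d = 8: Id(8) · d(632/8) = 8 · 2 = 16
  d = 79: Id(79) · d(632/79) = 79 · 4 = 316
  d = 158: Id(158) · d(632/158) = 158 · 3 = 474
  d = 316: Id(316) · d(632/316) = 316 · 2 = 632
  d = 632: Id(632) · d(632/632) = 632 · 1 = 632
Summing: (Id * d)(632) = 8 + 12 + 16 + 16 + 316 + 474 + 632 + 632 = 2106.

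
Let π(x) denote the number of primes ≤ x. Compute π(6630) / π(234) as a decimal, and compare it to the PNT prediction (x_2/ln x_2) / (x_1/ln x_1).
π(6630)/π(234) = 855/51 ≈ 16.7647;  PNT prediction ≈ 17.5658.

π(234) = 51 and π(6630) = 855, so π(6630)/π(234) ≈ 16.7647. The PNT-predicted ratio is (6630/ln(6630)) / (234/ln(234)) ≈ 17.5658. The two agree to within a few percent, as expected.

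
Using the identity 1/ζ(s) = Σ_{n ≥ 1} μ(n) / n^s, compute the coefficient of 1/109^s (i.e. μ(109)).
μ(109) = -1

Factor n = 109 = 109. μ(n) = 0 if any exponent ≥ 2 (not squarefree); otherwise μ(n) = (−1)^{ω(n)} where ω(n) is the number of distinct prime factors. Applying: μ(109) = -1.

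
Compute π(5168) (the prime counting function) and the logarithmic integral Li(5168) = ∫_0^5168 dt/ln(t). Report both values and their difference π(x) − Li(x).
π(5168) = 688;  Li(5168) ≈ 703.97;  π(x) − Li(x) ≈ -15.97.

Direct count of primes ≤ 5168 gives π(5168) = 688. Numerical evaluation of the logarithmic integral gives Li(5168) ≈ 703.97. The difference π(x) − Li(x) ≈ -15.97 is typically negative for small/moderate x (Li(x) overestimates), though Littlewood's theorem shows this sign changes infinitely often.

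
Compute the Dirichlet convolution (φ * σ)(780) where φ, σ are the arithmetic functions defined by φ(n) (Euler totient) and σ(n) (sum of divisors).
(φ * σ)(780) = 18720

Divisors of 780: [1, 2, 3, 4, 5, 6, 10, 12, 13, 15, 20, 26, 30, 39, 52, 60, 65, 78, 130, 156, 195, 260, 390, 780]. For each d | 780:
  d = 1: φ(1) · σ(780/1) = 1 · 2352 = 2352
  d = 2: φ(2) · σ(780/2) = 1 · 1008 = 1008
  d = 3: φ(3) · σ(780/3) = 2 · 588 = 1176
  d = 4: φ(4) · σ(780/4) = 2 · 336 = 672
  d = 5: φ(5) · σ(780/5) = 4 · 392 = 1568
  d = 6: φ(6) · σ(780/6) = 2 · 252 = 504
  d = 10: φ(10) · σ(780/10) = 4 · 168 = 672
  d = 12: φ(12) · σ(780/12) = 4 · 84 = 336
  d = 13: φ(13) · σ(780/13) = 12 · 168 = 2016
  d = 15: φ(15) · σ(780/15) = 8 · 98 = 784
  d = 20: φ(20) · σ(780/20) = 8 · 56 = 448
  d = 26: φ(26) · σ(780/26) = 12 · 72 = 864
  d = 30: φ(30) · σ(780/30) = 8 · 42 = 336
  d = 39: φ(39) · σ(780/39) = 24 · 42 = 1008
  d = 52: φ(52) · σ(780/52) = 24 · 24 = 576
  d = 60: φ(60) · σ(780/60) = 16 · 14 = 224
  d = 65: φ(65) · σ(780/65) = 48 · 28 = 1344
  d = 78: φ(78) · σ(780/78) = 24 · 18 = 432
  d = 130: φ(130) · σ(780/130) = 48 · 12 = 576
  d = 156: φ(156) · σ(780/156) = 48 · 6 = 288
  d = 195: φ(195) · σ(780/195) = 96 · 7 = 672
  d = 260: φ(260) · σ(780/260) = 96 · 4 = 384
  d = 390: φ(390) · σ(780/390) = 96 · 3 = 288
  d = 780: φ(780) · σ(780/780) = 192 · 1 = 192
Summing: (φ * σ)(780) = 2352 + 1008 + 1176 + 672 + 1568 + 504 + 672 + 336 + 2016 + 784 + 448 + 864 + 336 + 1008 + 576 + 224 + 1344 + 432 + 576 + 288 + 672 + 384 + 288 + 192 = 18720.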